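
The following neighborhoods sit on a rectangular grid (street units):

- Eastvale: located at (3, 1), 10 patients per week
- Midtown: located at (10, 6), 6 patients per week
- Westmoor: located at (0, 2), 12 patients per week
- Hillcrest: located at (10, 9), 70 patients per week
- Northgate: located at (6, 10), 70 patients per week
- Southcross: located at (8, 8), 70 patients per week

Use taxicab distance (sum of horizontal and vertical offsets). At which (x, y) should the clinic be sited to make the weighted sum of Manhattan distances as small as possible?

Manhattan distance separates: Σwᵢ(|x−xᵢ|+|y−yᵢ|) = Σwᵢ|x−xᵢ| + Σwᵢ|y−yᵢ|, so x and y are optimised independently as 1-D weighted medians.
Total weight W = 238; half = 119.
x-coordinate, sorted with cumulative weight:
  x=0 (Westmoor, w=12) cum 12
  x=3 (Eastvale, w=10) cum 22
  x=6 (Northgate, w=70) cum 92
  x=8 (Southcross, w=70) cum 162  ← median
  x=10 (Midtown, w=6) cum 168
  x=10 (Hillcrest, w=70) cum 238
⇒ x* = 8
y-coordinate, sorted with cumulative weight:
  y=1 (Eastvale, w=10) cum 10
  y=2 (Westmoor, w=12) cum 22
  y=6 (Midtown, w=6) cum 28
  y=8 (Southcross, w=70) cum 98
  y=9 (Hillcrest, w=70) cum 168  ← median
  y=10 (Northgate, w=70) cum 238
⇒ y* = 9

(8, 9)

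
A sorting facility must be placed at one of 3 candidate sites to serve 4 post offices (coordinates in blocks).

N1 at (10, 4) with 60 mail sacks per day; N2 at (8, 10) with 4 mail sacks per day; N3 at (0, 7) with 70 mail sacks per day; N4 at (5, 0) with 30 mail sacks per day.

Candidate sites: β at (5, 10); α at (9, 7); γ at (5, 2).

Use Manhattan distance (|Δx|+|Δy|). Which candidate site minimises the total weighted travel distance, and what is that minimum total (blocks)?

α, total 1216 blocks

Total weighted distance at each candidate:
  β (5, 10): total = 1532
  α (9, 7): total = 1216
  γ (5, 2): total = 1224
Minimum is at α with total 1216 blocks.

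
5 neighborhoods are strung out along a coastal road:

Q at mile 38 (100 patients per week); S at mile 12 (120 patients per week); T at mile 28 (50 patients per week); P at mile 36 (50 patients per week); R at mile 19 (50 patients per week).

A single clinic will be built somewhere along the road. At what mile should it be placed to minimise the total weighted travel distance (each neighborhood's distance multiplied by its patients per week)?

x = 28

For a sum of weighted absolute distances on a line, the optimum is the weighted median (not the mean). Total weight W = 370; half-weight = 185.
Sort by position and accumulate weight:
  mile 12 (S, w=120) → cum 120
  mile 19 (R, w=50) → cum 170
  mile 28 (T, w=50) → cum 220  ≥ 185 → median here
  mile 36 (P, w=50) → cum 270
  mile 38 (Q, w=100) → cum 370
Optimal location: mile 28.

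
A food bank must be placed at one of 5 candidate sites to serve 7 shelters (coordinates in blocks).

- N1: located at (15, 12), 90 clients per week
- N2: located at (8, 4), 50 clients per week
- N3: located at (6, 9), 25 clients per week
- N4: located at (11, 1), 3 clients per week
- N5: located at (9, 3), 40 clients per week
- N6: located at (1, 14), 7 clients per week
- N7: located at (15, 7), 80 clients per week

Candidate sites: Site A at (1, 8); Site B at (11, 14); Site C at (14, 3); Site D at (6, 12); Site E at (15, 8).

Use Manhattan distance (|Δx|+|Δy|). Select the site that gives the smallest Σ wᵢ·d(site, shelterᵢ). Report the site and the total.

Site E, total 1853 blocks

Total weighted distance at each candidate:
  Site A (1, 8): total = 4133
  Site B (11, 14): total = 2949
  Site C (14, 3): total = 2383
  Site D (6, 12): total = 3082
  Site E (15, 8): total = 1853
Minimum is at Site E with total 1853 blocks.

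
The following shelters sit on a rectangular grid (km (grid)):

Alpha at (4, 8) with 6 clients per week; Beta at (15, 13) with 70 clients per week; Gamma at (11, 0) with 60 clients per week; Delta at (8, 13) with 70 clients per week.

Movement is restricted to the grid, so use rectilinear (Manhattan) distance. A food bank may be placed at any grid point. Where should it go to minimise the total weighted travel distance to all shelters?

Manhattan distance separates: Σwᵢ(|x−xᵢ|+|y−yᵢ|) = Σwᵢ|x−xᵢ| + Σwᵢ|y−yᵢ|, so x and y are optimised independently as 1-D weighted medians.
Total weight W = 206; half = 103.
x-coordinate, sorted with cumulative weight:
  x=4 (Alpha, w=6) cum 6
  x=8 (Delta, w=70) cum 76
  x=11 (Gamma, w=60) cum 136  ← median
  x=15 (Beta, w=70) cum 206
⇒ x* = 11
y-coordinate, sorted with cumulative weight:
  y=0 (Gamma, w=60) cum 60
  y=8 (Alpha, w=6) cum 66
  y=13 (Beta, w=70) cum 136  ← median
  y=13 (Delta, w=70) cum 206
⇒ y* = 13

(11, 13)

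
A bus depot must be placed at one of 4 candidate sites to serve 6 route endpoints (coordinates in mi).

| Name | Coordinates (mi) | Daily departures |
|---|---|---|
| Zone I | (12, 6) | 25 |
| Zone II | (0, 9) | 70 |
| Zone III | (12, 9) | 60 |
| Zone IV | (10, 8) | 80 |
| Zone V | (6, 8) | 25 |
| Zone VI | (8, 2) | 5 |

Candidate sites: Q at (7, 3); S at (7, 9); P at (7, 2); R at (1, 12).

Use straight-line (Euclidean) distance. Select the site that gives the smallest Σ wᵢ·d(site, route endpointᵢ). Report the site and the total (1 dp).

Total weighted distance at each candidate:
  Q (7, 3): total = 1860.8
  S (7, 9): total = 1259.5
  P (7, 2): total = 2062.9
  R (1, 12): total = 2227.7
Minimum is at S with total 1259.5 mi.

S, total 1259.5 mi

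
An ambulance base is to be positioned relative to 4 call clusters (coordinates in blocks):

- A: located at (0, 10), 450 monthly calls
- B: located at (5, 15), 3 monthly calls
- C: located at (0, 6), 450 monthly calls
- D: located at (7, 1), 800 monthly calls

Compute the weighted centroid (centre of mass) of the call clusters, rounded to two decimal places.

(3.30, 4.72)

The minimiser of Σwᵢ‖p−pᵢ‖² is the weighted centroid p* = (Σwᵢpᵢ)/(Σwᵢ).
Σwᵢ = 1703.
Σwᵢxᵢ = 450·0 + 3·5 + 450·0 + 800·7 = 5615.
Σwᵢyᵢ = 450·10 + 3·15 + 450·6 + 800·1 = 8045.
x* = 5615/1703 = 3.30, y* = 8045/1703 = 4.72.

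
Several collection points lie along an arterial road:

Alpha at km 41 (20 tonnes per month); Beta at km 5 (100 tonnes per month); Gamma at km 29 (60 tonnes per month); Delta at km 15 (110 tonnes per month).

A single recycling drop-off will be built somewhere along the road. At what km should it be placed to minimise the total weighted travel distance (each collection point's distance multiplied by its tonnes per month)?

x = 15

For a sum of weighted absolute distances on a line, the optimum is the weighted median (not the mean). Total weight W = 290; half-weight = 145.
Sort by position and accumulate weight:
  km 5 (Beta, w=100) → cum 100
  km 15 (Delta, w=110) → cum 210  ≥ 145 → median here
  km 29 (Gamma, w=60) → cum 270
  km 41 (Alpha, w=20) → cum 290
Optimal location: km 15.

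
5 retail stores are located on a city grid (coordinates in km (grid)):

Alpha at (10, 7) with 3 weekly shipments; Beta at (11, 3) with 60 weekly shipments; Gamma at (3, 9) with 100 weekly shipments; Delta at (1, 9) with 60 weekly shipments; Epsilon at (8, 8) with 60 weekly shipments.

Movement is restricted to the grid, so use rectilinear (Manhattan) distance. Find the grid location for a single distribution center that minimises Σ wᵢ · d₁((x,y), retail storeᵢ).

Manhattan distance separates: Σwᵢ(|x−xᵢ|+|y−yᵢ|) = Σwᵢ|x−xᵢ| + Σwᵢ|y−yᵢ|, so x and y are optimised independently as 1-D weighted medians.
Total weight W = 283; half = 141.5.
x-coordinate, sorted with cumulative weight:
  x=1 (Delta, w=60) cum 60
  x=3 (Gamma, w=100) cum 160  ← median
  x=8 (Epsilon, w=60) cum 220
  x=10 (Alpha, w=3) cum 223
  x=11 (Beta, w=60) cum 283
⇒ x* = 3
y-coordinate, sorted with cumulative weight:
  y=3 (Beta, w=60) cum 60
  y=7 (Alpha, w=3) cum 63
  y=8 (Epsilon, w=60) cum 123
  y=9 (Gamma, w=100) cum 223  ← median
  y=9 (Delta, w=60) cum 283
⇒ y* = 9

(3, 9)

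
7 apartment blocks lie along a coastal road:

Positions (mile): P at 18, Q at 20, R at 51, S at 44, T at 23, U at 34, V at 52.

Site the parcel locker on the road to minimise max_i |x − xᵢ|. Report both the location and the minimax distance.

The 1-center on a line is the midpoint of the two extreme points: leftmost at 18, rightmost at 52.
Optimal location = (18 + 52)/2 = 35; maximum distance = (52 − 18)/2 = 17.

location 35, max distance 17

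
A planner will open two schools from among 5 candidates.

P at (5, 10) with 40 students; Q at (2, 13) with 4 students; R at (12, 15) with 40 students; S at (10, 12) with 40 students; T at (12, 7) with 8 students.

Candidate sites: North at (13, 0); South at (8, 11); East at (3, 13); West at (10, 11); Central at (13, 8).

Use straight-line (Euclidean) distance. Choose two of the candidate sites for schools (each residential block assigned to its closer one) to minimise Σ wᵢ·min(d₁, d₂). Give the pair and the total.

Evaluate every pair (each demand assigned to the nearer of the two):
  {East, West}: total = 402.9
  {South, West}: total = 406.5
  {West, Central}: total = 467.1
  {South, Central}: total = 478.8
  {South, East}: total = 491.5
  {North, West}: total = 491.6
  {North, South}: total = 512.8
  {East, Central}: total = 642.4
  {North, East}: total = 856.4
  {North, Central}: total = 872.3
Best pair: {East, West} with total 402.9.

{East, West}, total 402.9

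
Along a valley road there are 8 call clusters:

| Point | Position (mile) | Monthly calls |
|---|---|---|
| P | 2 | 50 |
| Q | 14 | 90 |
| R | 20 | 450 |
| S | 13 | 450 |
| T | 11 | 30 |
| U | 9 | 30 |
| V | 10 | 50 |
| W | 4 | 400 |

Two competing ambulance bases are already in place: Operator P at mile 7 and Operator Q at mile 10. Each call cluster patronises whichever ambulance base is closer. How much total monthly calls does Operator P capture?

The indifferent point is the midpoint (7+10)/2 = 8.5; call clusters left of it (closer to Operator P at 7) go to Operator P, those right go to Operator Q.
  P at 2 (w=50) → Operator P
  W at 4 (w=400) → Operator P
  U at 9 (w=30) → Operator Q
  V at 10 (w=50) → Operator Q
  T at 11 (w=30) → Operator Q
  S at 13 (w=450) → Operator Q
  Q at 14 (w=90) → Operator Q
  R at 20 (w=450) → Operator Q
Operator P captures 450; Operator Q captures 1100.

450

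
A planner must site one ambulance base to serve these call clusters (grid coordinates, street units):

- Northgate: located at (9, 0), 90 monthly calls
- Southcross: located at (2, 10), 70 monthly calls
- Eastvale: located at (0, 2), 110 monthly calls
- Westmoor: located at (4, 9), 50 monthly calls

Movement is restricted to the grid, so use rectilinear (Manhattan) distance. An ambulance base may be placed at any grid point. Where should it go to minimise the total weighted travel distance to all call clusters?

(2, 2)

Manhattan distance separates: Σwᵢ(|x−xᵢ|+|y−yᵢ|) = Σwᵢ|x−xᵢ| + Σwᵢ|y−yᵢ|, so x and y are optimised independently as 1-D weighted medians.
Total weight W = 320; half = 160.
x-coordinate, sorted with cumulative weight:
  x=0 (Eastvale, w=110) cum 110
  x=2 (Southcross, w=70) cum 180  ← median
  x=4 (Westmoor, w=50) cum 230
  x=9 (Northgate, w=90) cum 320
⇒ x* = 2
y-coordinate, sorted with cumulative weight:
  y=0 (Northgate, w=90) cum 90
  y=2 (Eastvale, w=110) cum 200  ← median
  y=9 (Westmoor, w=50) cum 250
  y=10 (Southcross, w=70) cum 320
⇒ y* = 2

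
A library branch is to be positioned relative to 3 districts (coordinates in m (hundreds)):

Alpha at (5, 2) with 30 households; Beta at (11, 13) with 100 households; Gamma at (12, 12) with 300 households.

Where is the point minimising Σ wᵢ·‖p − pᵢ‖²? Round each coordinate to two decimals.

The minimiser of Σwᵢ‖p−pᵢ‖² is the weighted centroid p* = (Σwᵢpᵢ)/(Σwᵢ).
Σwᵢ = 430.
Σwᵢxᵢ = 30·5 + 100·11 + 300·12 = 4850.
Σwᵢyᵢ = 30·2 + 100·13 + 300·12 = 4960.
x* = 4850/430 = 11.28, y* = 4960/430 = 11.53.

(11.28, 11.53)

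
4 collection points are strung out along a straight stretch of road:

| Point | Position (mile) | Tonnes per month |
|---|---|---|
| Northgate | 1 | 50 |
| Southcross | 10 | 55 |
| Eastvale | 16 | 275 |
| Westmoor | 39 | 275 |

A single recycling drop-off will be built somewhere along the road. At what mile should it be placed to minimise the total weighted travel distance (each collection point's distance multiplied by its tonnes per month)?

For a sum of weighted absolute distances on a line, the optimum is the weighted median (not the mean). Total weight W = 655; half-weight = 327.5.
Sort by position and accumulate weight:
  mile 1 (Northgate, w=50) → cum 50
  mile 10 (Southcross, w=55) → cum 105
  mile 16 (Eastvale, w=275) → cum 380  ≥ 327.5 → median here
  mile 39 (Westmoor, w=275) → cum 655
Optimal location: mile 16.

x = 16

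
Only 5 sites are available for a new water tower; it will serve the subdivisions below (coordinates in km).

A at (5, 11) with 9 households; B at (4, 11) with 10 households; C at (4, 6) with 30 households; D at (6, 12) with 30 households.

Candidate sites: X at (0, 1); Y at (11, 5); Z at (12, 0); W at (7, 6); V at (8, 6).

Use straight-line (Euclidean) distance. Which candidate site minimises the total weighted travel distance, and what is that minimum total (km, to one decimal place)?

W, total 379.3 km

Total weighted distance at each candidate:
  X (0, 1): total = 776.3
  Y (11, 5): total = 638.8
  Z (12, 0): total = 955.9
  W (7, 6): total = 379.3
  V (8, 6): total = 426.2
Minimum is at W with total 379.3 km.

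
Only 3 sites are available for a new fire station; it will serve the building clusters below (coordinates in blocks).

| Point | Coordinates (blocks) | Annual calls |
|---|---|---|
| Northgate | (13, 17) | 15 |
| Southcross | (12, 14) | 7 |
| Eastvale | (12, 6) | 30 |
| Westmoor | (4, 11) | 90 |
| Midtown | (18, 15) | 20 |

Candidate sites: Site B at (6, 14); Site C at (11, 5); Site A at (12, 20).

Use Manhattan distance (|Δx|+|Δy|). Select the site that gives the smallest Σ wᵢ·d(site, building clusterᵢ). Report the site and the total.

Total weighted distance at each candidate:
  Site B (6, 14): total = 1322
  Site C (11, 5): total = 1850
  Site A (12, 20): total = 2272
Minimum is at Site B with total 1322 blocks.

Site B, total 1322 blocks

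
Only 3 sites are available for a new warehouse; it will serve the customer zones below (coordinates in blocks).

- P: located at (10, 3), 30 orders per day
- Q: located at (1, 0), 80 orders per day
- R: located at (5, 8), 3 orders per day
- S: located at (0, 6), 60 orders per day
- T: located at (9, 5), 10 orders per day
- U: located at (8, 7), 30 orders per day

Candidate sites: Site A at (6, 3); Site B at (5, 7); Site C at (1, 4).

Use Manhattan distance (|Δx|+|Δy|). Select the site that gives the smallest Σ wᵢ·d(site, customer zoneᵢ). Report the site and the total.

Site C, total 1214 blocks

Total weighted distance at each candidate:
  Site A (6, 3): total = 1548
  Site B (5, 7): total = 1663
  Site C (1, 4): total = 1214
Minimum is at Site C with total 1214 blocks.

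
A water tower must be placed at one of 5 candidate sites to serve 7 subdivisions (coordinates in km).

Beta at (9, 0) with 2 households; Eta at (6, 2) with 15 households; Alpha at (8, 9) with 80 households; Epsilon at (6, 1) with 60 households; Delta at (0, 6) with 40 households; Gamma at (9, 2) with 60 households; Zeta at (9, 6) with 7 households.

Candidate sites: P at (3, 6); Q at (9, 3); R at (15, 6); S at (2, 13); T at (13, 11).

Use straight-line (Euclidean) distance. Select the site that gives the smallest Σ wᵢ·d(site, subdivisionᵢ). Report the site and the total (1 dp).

Q, total 1216.9 km

Total weighted distance at each candidate:
  P (3, 6): total = 1503.0
  Q (9, 3): total = 1216.9
  R (15, 6): total = 2466.4
  S (2, 13): total = 2683.7
  T (13, 11): total = 2550.5
Minimum is at Q with total 1216.9 km.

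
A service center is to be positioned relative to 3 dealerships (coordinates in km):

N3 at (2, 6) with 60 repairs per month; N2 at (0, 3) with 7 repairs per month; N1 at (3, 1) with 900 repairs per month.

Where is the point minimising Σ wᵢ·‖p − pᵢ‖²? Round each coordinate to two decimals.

(2.92, 1.32)

The minimiser of Σwᵢ‖p−pᵢ‖² is the weighted centroid p* = (Σwᵢpᵢ)/(Σwᵢ).
Σwᵢ = 967.
Σwᵢxᵢ = 60·2 + 7·0 + 900·3 = 2820.
Σwᵢyᵢ = 60·6 + 7·3 + 900·1 = 1281.
x* = 2820/967 = 2.92, y* = 1281/967 = 1.32.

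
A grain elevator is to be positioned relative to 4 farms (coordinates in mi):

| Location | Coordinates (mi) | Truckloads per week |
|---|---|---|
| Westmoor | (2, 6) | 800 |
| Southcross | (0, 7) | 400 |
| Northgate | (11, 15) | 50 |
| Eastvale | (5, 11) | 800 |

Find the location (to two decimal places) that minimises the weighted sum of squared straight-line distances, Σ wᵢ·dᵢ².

(3.00, 8.37)

The minimiser of Σwᵢ‖p−pᵢ‖² is the weighted centroid p* = (Σwᵢpᵢ)/(Σwᵢ).
Σwᵢ = 2050.
Σwᵢxᵢ = 800·2 + 400·0 + 50·11 + 800·5 = 6150.
Σwᵢyᵢ = 800·6 + 400·7 + 50·15 + 800·11 = 17150.
x* = 6150/2050 = 3.00, y* = 17150/2050 = 8.37.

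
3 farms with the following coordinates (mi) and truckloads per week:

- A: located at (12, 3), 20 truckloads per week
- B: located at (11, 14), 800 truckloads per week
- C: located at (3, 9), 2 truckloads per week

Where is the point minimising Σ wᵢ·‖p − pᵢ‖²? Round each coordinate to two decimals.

The minimiser of Σwᵢ‖p−pᵢ‖² is the weighted centroid p* = (Σwᵢpᵢ)/(Σwᵢ).
Σwᵢ = 822.
Σwᵢxᵢ = 20·12 + 800·11 + 2·3 = 9046.
Σwᵢyᵢ = 20·3 + 800·14 + 2·9 = 11278.
x* = 9046/822 = 11.00, y* = 11278/822 = 13.72.

(11.00, 13.72)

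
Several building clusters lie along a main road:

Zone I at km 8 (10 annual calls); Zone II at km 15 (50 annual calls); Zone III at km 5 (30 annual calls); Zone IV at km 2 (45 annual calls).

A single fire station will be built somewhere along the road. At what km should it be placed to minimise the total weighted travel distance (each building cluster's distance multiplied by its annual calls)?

x = 5

For a sum of weighted absolute distances on a line, the optimum is the weighted median (not the mean). Total weight W = 135; half-weight = 67.5.
Sort by position and accumulate weight:
  km 2 (Zone IV, w=45) → cum 45
  km 5 (Zone III, w=30) → cum 75  ≥ 67.5 → median here
  km 8 (Zone I, w=10) → cum 85
  km 15 (Zone II, w=50) → cum 135
Optimal location: km 5.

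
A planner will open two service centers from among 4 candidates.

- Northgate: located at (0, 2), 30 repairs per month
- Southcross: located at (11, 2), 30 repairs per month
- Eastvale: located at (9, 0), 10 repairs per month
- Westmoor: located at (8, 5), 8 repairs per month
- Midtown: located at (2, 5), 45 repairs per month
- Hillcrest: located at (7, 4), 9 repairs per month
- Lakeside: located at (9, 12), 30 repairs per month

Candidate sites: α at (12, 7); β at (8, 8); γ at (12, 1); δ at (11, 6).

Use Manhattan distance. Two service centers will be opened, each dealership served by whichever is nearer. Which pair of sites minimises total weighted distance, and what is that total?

{β, γ}, total 1114

Evaluate every pair (each demand assigned to the nearer of the two):
  {β, γ}: total = 1114
  {β, δ}: total = 1244
  {γ, δ}: total = 1266
  {α, β}: total = 1314
  {α, γ}: total = 1390
  {α, δ}: total = 1426
Best pair: {β, γ} with total 1114.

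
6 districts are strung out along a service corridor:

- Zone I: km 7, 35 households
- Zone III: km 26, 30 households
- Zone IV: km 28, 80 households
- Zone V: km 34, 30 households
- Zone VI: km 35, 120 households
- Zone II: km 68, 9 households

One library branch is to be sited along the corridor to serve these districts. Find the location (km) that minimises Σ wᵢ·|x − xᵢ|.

x = 34

For a sum of weighted absolute distances on a line, the optimum is the weighted median (not the mean). Total weight W = 304; half-weight = 152.
Sort by position and accumulate weight:
  km 7 (Zone I, w=35) → cum 35
  km 26 (Zone III, w=30) → cum 65
  km 28 (Zone IV, w=80) → cum 145
  km 34 (Zone V, w=30) → cum 175  ≥ 152 → median here
  km 35 (Zone VI, w=120) → cum 295
  km 68 (Zone II, w=9) → cum 304
Optimal location: km 34.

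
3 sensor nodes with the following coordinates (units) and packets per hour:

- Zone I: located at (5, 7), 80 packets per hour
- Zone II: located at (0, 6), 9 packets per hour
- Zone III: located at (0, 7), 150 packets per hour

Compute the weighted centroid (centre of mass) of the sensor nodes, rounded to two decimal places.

The minimiser of Σwᵢ‖p−pᵢ‖² is the weighted centroid p* = (Σwᵢpᵢ)/(Σwᵢ).
Σwᵢ = 239.
Σwᵢxᵢ = 80·5 + 9·0 + 150·0 = 400.
Σwᵢyᵢ = 80·7 + 9·6 + 150·7 = 1664.
x* = 400/239 = 1.67, y* = 1664/239 = 6.96.

(1.67, 6.96)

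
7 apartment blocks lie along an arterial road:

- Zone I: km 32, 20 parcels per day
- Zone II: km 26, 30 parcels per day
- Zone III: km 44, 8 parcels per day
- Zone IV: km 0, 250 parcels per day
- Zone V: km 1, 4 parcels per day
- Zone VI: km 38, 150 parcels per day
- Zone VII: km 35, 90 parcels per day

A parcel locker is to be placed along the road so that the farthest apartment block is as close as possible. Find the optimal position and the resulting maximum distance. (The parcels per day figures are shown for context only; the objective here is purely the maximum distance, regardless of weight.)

The 1-center on a line is the midpoint of the two extreme points: leftmost at 0, rightmost at 44.
Optimal location = (0 + 44)/2 = 22; maximum distance = (44 − 0)/2 = 22.

location 22, max distance 22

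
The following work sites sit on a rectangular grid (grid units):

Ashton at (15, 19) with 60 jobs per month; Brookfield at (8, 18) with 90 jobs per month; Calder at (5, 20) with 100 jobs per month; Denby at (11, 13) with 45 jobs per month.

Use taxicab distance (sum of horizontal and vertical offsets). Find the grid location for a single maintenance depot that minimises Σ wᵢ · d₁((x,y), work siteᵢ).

Manhattan distance separates: Σwᵢ(|x−xᵢ|+|y−yᵢ|) = Σwᵢ|x−xᵢ| + Σwᵢ|y−yᵢ|, so x and y are optimised independently as 1-D weighted medians.
Total weight W = 295; half = 147.5.
x-coordinate, sorted with cumulative weight:
  x=5 (Calder, w=100) cum 100
  x=8 (Brookfield, w=90) cum 190  ← median
  x=11 (Denby, w=45) cum 235
  x=15 (Ashton, w=60) cum 295
⇒ x* = 8
y-coordinate, sorted with cumulative weight:
  y=13 (Denby, w=45) cum 45
  y=18 (Brookfield, w=90) cum 135
  y=19 (Ashton, w=60) cum 195  ← median
  y=20 (Calder, w=100) cum 295
⇒ y* = 19

(8, 19)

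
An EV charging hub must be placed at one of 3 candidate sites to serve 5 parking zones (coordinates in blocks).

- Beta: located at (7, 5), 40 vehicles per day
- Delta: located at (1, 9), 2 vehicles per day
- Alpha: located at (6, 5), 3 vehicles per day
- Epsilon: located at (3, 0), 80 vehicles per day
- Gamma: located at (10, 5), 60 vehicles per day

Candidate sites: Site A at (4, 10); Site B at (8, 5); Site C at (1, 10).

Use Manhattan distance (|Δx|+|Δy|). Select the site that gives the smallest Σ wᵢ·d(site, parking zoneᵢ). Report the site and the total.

Site B, total 988 blocks

Total weighted distance at each candidate:
  Site A (4, 10): total = 1889
  Site B (8, 5): total = 988
  Site C (1, 10): total = 2272
Minimum is at Site B with total 988 blocks.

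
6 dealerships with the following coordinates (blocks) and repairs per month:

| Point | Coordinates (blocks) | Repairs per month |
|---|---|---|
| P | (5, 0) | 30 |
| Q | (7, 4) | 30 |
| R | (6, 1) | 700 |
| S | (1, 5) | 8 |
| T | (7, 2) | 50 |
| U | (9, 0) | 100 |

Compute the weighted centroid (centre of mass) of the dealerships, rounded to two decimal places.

(6.34, 1.05)

The minimiser of Σwᵢ‖p−pᵢ‖² is the weighted centroid p* = (Σwᵢpᵢ)/(Σwᵢ).
Σwᵢ = 918.
Σwᵢxᵢ = 30·5 + 30·7 + 700·6 + 8·1 + 50·7 + 100·9 = 5818.
Σwᵢyᵢ = 30·0 + 30·4 + 700·1 + 8·5 + 50·2 + 100·0 = 960.
x* = 5818/918 = 6.34, y* = 960/918 = 1.05.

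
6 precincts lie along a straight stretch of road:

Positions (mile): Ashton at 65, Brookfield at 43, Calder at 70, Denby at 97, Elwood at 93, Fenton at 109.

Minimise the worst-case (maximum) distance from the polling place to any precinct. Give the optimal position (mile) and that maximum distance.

The 1-center on a line is the midpoint of the two extreme points: leftmost at 43, rightmost at 109.
Optimal location = (43 + 109)/2 = 76; maximum distance = (109 − 43)/2 = 33.

location 76, max distance 33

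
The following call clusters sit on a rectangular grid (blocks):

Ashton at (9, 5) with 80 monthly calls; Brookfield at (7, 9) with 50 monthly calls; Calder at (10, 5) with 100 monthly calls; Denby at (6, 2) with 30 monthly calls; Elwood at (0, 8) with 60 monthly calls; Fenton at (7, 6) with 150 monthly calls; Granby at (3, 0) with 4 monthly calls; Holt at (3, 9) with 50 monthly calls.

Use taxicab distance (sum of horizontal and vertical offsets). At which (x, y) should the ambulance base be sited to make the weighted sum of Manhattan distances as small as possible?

(7, 6)

Manhattan distance separates: Σwᵢ(|x−xᵢ|+|y−yᵢ|) = Σwᵢ|x−xᵢ| + Σwᵢ|y−yᵢ|, so x and y are optimised independently as 1-D weighted medians.
Total weight W = 524; half = 262.
x-coordinate, sorted with cumulative weight:
  x=0 (Elwood, w=60) cum 60
  x=3 (Granby, w=4) cum 64
  x=3 (Holt, w=50) cum 114
  x=6 (Denby, w=30) cum 144
  x=7 (Brookfield, w=50) cum 194
  x=7 (Fenton, w=150) cum 344  ← median
  x=9 (Ashton, w=80) cum 424
  x=10 (Calder, w=100) cum 524
⇒ x* = 7
y-coordinate, sorted with cumulative weight:
  y=0 (Granby, w=4) cum 4
  y=2 (Denby, w=30) cum 34
  y=5 (Ashton, w=80) cum 114
  y=5 (Calder, w=100) cum 214
  y=6 (Fenton, w=150) cum 364  ← median
  y=8 (Elwood, w=60) cum 424
  y=9 (Brookfield, w=50) cum 474
  y=9 (Holt, w=50) cum 524
⇒ y* = 6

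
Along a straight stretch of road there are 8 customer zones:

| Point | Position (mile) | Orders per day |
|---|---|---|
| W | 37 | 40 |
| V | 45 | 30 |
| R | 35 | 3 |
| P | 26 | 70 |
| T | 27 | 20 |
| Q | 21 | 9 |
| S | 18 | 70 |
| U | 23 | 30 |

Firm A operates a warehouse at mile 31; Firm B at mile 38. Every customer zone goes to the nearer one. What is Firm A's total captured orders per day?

The indifferent point is the midpoint (31+38)/2 = 34.5; customer zones left of it (closer to Firm A at 31) go to Firm A, those right go to Firm B.
  S at 18 (w=70) → Firm A
  Q at 21 (w=9) → Firm A
  U at 23 (w=30) → Firm A
  P at 26 (w=70) → Firm A
  T at 27 (w=20) → Firm A
  R at 35 (w=3) → Firm B
  W at 37 (w=40) → Firm B
  V at 45 (w=30) → Firm B
Firm A captures 199; Firm B captures 73.

199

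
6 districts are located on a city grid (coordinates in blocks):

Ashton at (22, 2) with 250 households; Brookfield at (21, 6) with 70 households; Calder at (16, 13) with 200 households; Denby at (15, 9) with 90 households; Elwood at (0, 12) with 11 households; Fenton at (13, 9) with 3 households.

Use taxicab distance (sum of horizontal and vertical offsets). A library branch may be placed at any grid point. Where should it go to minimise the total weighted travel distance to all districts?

Manhattan distance separates: Σwᵢ(|x−xᵢ|+|y−yᵢ|) = Σwᵢ|x−xᵢ| + Σwᵢ|y−yᵢ|, so x and y are optimised independently as 1-D weighted medians.
Total weight W = 624; half = 312.
x-coordinate, sorted with cumulative weight:
  x=0 (Elwood, w=11) cum 11
  x=13 (Fenton, w=3) cum 14
  x=15 (Denby, w=90) cum 104
  x=16 (Calder, w=200) cum 304
  x=21 (Brookfield, w=70) cum 374  ← median
  x=22 (Ashton, w=250) cum 624
⇒ x* = 21
y-coordinate, sorted with cumulative weight:
  y=2 (Ashton, w=250) cum 250
  y=6 (Brookfield, w=70) cum 320  ← median
  y=9 (Denby, w=90) cum 410
  y=9 (Fenton, w=3) cum 413
  y=12 (Elwood, w=11) cum 424
  y=13 (Calder, w=200) cum 624
⇒ y* = 6

(21, 6)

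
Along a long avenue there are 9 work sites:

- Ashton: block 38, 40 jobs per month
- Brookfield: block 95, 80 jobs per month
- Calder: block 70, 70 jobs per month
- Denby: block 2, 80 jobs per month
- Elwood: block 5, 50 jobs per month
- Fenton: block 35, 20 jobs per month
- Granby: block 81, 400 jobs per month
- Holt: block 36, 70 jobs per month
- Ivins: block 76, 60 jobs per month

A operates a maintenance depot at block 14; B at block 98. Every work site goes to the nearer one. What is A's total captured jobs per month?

The indifferent point is the midpoint (14+98)/2 = 56; work sites left of it (closer to A at 14) go to A, those right go to B.
  Denby at 2 (w=80) → A
  Elwood at 5 (w=50) → A
  Fenton at 35 (w=20) → A
  Holt at 36 (w=70) → A
  Ashton at 38 (w=40) → A
  Calder at 70 (w=70) → B
  Ivins at 76 (w=60) → B
  Granby at 81 (w=400) → B
  Brookfield at 95 (w=80) → B
A captures 260; B captures 610.

260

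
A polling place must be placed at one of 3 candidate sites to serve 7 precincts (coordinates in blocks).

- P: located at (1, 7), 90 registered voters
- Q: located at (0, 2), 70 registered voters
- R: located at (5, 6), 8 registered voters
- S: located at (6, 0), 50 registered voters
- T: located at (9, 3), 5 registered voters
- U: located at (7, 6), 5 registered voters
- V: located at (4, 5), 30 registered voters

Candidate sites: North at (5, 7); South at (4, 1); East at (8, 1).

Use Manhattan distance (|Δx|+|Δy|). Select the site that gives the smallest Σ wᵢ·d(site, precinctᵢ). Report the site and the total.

South, total 1553 blocks

Total weighted distance at each candidate:
  North (5, 7): total = 1613
  South (4, 1): total = 1553
  East (8, 1): total = 2299
Minimum is at South with total 1553 blocks.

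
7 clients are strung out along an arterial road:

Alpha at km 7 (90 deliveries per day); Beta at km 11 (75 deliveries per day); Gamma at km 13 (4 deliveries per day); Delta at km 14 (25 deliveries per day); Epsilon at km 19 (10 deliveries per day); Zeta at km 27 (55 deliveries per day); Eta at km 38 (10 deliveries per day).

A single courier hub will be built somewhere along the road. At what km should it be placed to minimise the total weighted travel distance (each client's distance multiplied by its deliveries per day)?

For a sum of weighted absolute distances on a line, the optimum is the weighted median (not the mean). Total weight W = 269; half-weight = 134.5.
Sort by position and accumulate weight:
  km 7 (Alpha, w=90) → cum 90
  km 11 (Beta, w=75) → cum 165  ≥ 134.5 → median here
  km 13 (Gamma, w=4) → cum 169
  km 14 (Delta, w=25) → cum 194
  km 19 (Epsilon, w=10) → cum 204
  km 27 (Zeta, w=55) → cum 259
  km 38 (Eta, w=10) → cum 269
Optimal location: km 11.

x = 11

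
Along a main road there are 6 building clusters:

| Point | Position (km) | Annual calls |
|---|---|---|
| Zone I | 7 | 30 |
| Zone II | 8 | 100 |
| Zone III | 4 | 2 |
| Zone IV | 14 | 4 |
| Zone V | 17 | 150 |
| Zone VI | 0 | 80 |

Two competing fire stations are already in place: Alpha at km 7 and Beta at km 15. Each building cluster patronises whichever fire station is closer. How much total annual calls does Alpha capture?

The indifferent point is the midpoint (7+15)/2 = 11; building clusters left of it (closer to Alpha at 7) go to Alpha, those right go to Beta.
  Zone VI at 0 (w=80) → Alpha
  Zone III at 4 (w=2) → Alpha
  Zone I at 7 (w=30) → Alpha
  Zone II at 8 (w=100) → Alpha
  Zone IV at 14 (w=4) → Beta
  Zone V at 17 (w=150) → Beta
Alpha captures 212; Beta captures 154.

212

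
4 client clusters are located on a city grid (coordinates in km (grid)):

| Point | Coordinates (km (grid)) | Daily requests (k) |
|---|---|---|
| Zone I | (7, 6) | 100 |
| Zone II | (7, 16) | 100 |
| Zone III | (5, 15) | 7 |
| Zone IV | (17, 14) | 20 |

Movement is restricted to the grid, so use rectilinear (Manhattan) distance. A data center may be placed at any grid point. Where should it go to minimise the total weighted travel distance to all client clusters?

Manhattan distance separates: Σwᵢ(|x−xᵢ|+|y−yᵢ|) = Σwᵢ|x−xᵢ| + Σwᵢ|y−yᵢ|, so x and y are optimised independently as 1-D weighted medians.
Total weight W = 227; half = 113.5.
x-coordinate, sorted with cumulative weight:
  x=5 (Zone III, w=7) cum 7
  x=7 (Zone I, w=100) cum 107
  x=7 (Zone II, w=100) cum 207  ← median
  x=17 (Zone IV, w=20) cum 227
⇒ x* = 7
y-coordinate, sorted with cumulative weight:
  y=6 (Zone I, w=100) cum 100
  y=14 (Zone IV, w=20) cum 120  ← median
  y=15 (Zone III, w=7) cum 127
  y=16 (Zone II, w=100) cum 227
⇒ y* = 14

(7, 14)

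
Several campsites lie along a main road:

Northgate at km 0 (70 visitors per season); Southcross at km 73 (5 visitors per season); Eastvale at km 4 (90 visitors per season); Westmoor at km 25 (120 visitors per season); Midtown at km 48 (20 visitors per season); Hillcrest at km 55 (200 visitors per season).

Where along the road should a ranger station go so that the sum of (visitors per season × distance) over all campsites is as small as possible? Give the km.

x = 25

For a sum of weighted absolute distances on a line, the optimum is the weighted median (not the mean). Total weight W = 505; half-weight = 252.5.
Sort by position and accumulate weight:
  km 0 (Northgate, w=70) → cum 70
  km 4 (Eastvale, w=90) → cum 160
  km 25 (Westmoor, w=120) → cum 280  ≥ 252.5 → median here
  km 48 (Midtown, w=20) → cum 300
  km 55 (Hillcrest, w=200) → cum 500
  km 73 (Southcross, w=5) → cum 505
Optimal location: km 25.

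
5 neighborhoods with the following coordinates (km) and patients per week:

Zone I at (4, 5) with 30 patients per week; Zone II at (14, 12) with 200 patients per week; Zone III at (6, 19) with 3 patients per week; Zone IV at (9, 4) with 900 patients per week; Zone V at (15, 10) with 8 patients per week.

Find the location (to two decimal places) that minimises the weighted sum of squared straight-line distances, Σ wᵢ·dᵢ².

The minimiser of Σwᵢ‖p−pᵢ‖² is the weighted centroid p* = (Σwᵢpᵢ)/(Σwᵢ).
Σwᵢ = 1141.
Σwᵢxᵢ = 30·4 + 200·14 + 3·6 + 900·9 + 8·15 = 11158.
Σwᵢyᵢ = 30·5 + 200·12 + 3·19 + 900·4 + 8·10 = 6287.
x* = 11158/1141 = 9.78, y* = 6287/1141 = 5.51.

(9.78, 5.51)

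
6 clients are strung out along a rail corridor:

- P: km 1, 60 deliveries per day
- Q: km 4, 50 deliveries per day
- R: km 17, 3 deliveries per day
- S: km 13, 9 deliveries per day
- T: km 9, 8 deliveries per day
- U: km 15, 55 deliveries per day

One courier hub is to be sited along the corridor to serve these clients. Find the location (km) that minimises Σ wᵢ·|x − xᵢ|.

x = 4

For a sum of weighted absolute distances on a line, the optimum is the weighted median (not the mean). Total weight W = 185; half-weight = 92.5.
Sort by position and accumulate weight:
  km 1 (P, w=60) → cum 60
  km 4 (Q, w=50) → cum 110  ≥ 92.5 → median here
  km 9 (T, w=8) → cum 118
  km 13 (S, w=9) → cum 127
  km 15 (U, w=55) → cum 182
  km 17 (R, w=3) → cum 185
Optimal location: km 4.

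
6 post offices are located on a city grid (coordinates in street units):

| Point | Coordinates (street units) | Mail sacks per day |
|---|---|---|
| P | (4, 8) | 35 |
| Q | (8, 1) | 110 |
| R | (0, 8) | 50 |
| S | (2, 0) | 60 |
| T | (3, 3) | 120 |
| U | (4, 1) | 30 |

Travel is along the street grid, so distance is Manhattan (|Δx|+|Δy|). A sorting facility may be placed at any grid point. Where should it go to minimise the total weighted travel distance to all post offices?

Manhattan distance separates: Σwᵢ(|x−xᵢ|+|y−yᵢ|) = Σwᵢ|x−xᵢ| + Σwᵢ|y−yᵢ|, so x and y are optimised independently as 1-D weighted medians.
Total weight W = 405; half = 202.5.
x-coordinate, sorted with cumulative weight:
  x=0 (R, w=50) cum 50
  x=2 (S, w=60) cum 110
  x=3 (T, w=120) cum 230  ← median
  x=4 (P, w=35) cum 265
  x=4 (U, w=30) cum 295
  x=8 (Q, w=110) cum 405
⇒ x* = 3
y-coordinate, sorted with cumulative weight:
  y=0 (S, w=60) cum 60
  y=1 (Q, w=110) cum 170
  y=1 (U, w=30) cum 200
  y=3 (T, w=120) cum 320  ← median
  y=8 (P, w=35) cum 355
  y=8 (R, w=50) cum 405
⇒ y* = 3

(3, 3)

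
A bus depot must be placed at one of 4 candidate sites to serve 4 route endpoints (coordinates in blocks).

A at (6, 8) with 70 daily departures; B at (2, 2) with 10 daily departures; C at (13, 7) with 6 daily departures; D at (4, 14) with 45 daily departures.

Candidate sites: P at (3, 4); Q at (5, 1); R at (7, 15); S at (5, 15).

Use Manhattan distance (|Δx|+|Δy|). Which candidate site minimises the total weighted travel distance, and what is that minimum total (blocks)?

Total weighted distance at each candidate:
  P (3, 4): total = 1093
  Q (5, 1): total = 1314
  R (7, 15): total = 1004
  S (5, 15): total = 906
Minimum is at S with total 906 blocks.

S, total 906 blocks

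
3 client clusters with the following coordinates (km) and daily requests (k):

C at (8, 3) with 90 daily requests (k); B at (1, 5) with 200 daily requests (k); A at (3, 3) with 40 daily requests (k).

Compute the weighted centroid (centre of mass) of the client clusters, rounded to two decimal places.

(3.15, 4.21)

The minimiser of Σwᵢ‖p−pᵢ‖² is the weighted centroid p* = (Σwᵢpᵢ)/(Σwᵢ).
Σwᵢ = 330.
Σwᵢxᵢ = 90·8 + 200·1 + 40·3 = 1040.
Σwᵢyᵢ = 90·3 + 200·5 + 40·3 = 1390.
x* = 1040/330 = 3.15, y* = 1390/330 = 4.21.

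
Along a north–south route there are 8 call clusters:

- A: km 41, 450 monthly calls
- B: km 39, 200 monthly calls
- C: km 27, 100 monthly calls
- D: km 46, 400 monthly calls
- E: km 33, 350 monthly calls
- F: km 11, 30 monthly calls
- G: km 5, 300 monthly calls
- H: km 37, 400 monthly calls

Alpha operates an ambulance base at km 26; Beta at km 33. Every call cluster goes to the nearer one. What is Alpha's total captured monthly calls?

430

The indifferent point is the midpoint (26+33)/2 = 29.5; call clusters left of it (closer to Alpha at 26) go to Alpha, those right go to Beta.
  G at 5 (w=300) → Alpha
  F at 11 (w=30) → Alpha
  C at 27 (w=100) → Alpha
  E at 33 (w=350) → Beta
  H at 37 (w=400) → Beta
  B at 39 (w=200) → Beta
  A at 41 (w=450) → Beta
  D at 46 (w=400) → Beta
Alpha captures 430; Beta captures 1800.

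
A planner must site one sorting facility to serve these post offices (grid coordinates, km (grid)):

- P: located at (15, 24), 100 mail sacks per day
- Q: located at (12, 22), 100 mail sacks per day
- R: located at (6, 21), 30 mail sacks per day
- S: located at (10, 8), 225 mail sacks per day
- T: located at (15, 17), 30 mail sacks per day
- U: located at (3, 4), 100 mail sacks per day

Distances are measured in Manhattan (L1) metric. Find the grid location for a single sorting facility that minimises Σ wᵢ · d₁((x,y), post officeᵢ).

Manhattan distance separates: Σwᵢ(|x−xᵢ|+|y−yᵢ|) = Σwᵢ|x−xᵢ| + Σwᵢ|y−yᵢ|, so x and y are optimised independently as 1-D weighted medians.
Total weight W = 585; half = 292.5.
x-coordinate, sorted with cumulative weight:
  x=3 (U, w=100) cum 100
  x=6 (R, w=30) cum 130
  x=10 (S, w=225) cum 355  ← median
  x=12 (Q, w=100) cum 455
  x=15 (P, w=100) cum 555
  x=15 (T, w=30) cum 585
⇒ x* = 10
y-coordinate, sorted with cumulative weight:
  y=4 (U, w=100) cum 100
  y=8 (S, w=225) cum 325  ← median
  y=17 (T, w=30) cum 355
  y=21 (R, w=30) cum 385
  y=22 (Q, w=100) cum 485
  y=24 (P, w=100) cum 585
⇒ y* = 8

(10, 8)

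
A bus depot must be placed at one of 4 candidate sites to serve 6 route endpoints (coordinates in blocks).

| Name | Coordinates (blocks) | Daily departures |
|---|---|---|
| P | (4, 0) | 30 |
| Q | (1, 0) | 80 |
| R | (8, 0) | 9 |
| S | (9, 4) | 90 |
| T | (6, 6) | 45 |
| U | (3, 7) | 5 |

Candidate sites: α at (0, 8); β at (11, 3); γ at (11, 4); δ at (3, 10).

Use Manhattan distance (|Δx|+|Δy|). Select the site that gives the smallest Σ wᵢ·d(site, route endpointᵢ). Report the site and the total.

γ, total 2063 blocks

Total weighted distance at each candidate:
  α (0, 8): total = 2774
  β (11, 3): total = 2084
  γ (11, 4): total = 2063
  δ (3, 10): total = 2835
Minimum is at γ with total 2063 blocks.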